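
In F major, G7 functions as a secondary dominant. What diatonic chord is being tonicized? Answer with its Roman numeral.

The chord is a dominant seventh chord on G.
A dominant resolves down a perfect fifth: G → C. In F major, C is scale degree 5, i.e. V.

V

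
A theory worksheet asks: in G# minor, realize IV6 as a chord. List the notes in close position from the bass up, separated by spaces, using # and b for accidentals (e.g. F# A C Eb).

Scale degree 4 in G# minor is C#; here the chord built on it is altered to a major triad. IV6 is the major subdominant, borrowed from the parallel major.
So the chord is C#-E#-G#.
With the 6 figure the chord is in first inversion; from the bass E# upward in close position it reads E#-G#-C#.

E# G# C#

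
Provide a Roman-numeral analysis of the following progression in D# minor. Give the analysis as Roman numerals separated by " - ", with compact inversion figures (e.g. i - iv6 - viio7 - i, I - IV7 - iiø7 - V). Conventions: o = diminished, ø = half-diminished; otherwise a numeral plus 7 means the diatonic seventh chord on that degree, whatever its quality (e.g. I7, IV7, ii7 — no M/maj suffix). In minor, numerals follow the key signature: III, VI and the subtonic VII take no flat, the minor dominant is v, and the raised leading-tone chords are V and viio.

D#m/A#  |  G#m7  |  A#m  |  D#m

D#m/A#: minor triad on D# = scale degree 1 → i64.
G#m7: root G# is the subdominant; minor seventh chord there is iv7.
A#m: root A# is the dominant; minor triad there is v.
D#m: minor triad on D# = scale degree 1 → i.

i64 - iv7 - v - i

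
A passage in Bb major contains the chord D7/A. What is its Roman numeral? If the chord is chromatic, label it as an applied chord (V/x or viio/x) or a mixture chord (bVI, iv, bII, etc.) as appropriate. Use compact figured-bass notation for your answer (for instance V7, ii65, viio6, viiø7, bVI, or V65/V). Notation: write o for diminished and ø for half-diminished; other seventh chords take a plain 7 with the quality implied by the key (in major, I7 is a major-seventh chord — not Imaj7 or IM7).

V43/vi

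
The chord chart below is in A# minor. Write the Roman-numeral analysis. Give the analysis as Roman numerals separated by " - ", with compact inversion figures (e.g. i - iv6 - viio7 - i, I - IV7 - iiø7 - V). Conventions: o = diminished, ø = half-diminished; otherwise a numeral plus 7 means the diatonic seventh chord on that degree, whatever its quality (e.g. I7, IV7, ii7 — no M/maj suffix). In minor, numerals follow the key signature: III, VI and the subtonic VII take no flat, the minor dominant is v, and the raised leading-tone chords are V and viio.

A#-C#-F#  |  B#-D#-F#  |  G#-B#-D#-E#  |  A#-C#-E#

VI6 - iio - v65 - i

A#-C#-F#: root F# is the submediant; major triad there is VI6.
B#-D#-F#: root B# is the supertonic; diminished triad there is iio.
G#-B#-D#-E#: minor seventh chord on E# = scale degree 5 → v65.
A#-C#-E#: root A# is the tonic; minor triad there is i.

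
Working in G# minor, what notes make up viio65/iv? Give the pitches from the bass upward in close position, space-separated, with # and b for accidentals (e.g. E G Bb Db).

D# F# A B#

The slash marks an applied leading-tone chord: viio of iv. In G# minor, iv is C#, so the leading tone to it is B#, a half step below.
Building a fully diminished seventh chord on B# gives B#-D#-F#-A.
The figured bass 65 indicates first inversion, placing the third (D#) in the bass: D#-F#-A-B#.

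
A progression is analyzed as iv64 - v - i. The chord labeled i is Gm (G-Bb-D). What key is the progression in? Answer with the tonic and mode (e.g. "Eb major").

G minor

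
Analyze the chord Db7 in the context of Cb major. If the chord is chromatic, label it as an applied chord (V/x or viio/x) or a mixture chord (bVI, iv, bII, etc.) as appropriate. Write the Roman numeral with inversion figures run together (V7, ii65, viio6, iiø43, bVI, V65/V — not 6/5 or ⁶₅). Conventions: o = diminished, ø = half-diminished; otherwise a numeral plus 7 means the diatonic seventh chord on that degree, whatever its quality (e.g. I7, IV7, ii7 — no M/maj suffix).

V7/V

The pitches Db-F-Ab-Cb form a dominant seventh chord rooted on Db.
Db is not a diatonic chord root with this quality in Cb major, but it lies a perfect fifth above Gb (V), so the chord functions as an applied dominant of V.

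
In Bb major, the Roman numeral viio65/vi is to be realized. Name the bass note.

The applied chord viio65/vi is rooted on F#: F#-A-C-Eb.
The figure 65 means first inversion — the third is in the bass.

A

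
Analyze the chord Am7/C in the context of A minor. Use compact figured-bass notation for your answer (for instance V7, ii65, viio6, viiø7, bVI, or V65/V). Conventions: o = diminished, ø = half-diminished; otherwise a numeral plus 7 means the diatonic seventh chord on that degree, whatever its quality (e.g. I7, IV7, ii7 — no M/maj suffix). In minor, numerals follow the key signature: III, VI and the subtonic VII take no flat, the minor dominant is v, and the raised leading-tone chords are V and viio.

i65

Stacked in thirds the chord is A-C-E-G: a minor seventh chord on A.
A is scale degree 1 in A minor, and a minor seventh chord on that degree is written i7.
With C in the bass the chord is in first inversion, so the figured bass is 65.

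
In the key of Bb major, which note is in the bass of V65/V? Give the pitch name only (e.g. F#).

E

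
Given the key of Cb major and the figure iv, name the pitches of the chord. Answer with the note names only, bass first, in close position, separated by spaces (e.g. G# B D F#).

Fb Abb Cb

Scale degree 4 in Cb major is Fb; here the chord built on it is altered to a minor triad. iv is the minor subdominant, borrowed from the parallel minor.
So the chord is Fb-Abb-Cb.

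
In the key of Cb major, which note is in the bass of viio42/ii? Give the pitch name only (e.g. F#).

Bbb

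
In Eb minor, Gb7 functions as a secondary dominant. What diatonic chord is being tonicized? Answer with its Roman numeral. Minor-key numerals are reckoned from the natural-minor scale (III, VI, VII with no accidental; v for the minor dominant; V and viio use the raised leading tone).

VI

The chord is a dominant seventh chord on Gb.
A dominant resolves down a perfect fifth: Gb → Cb. In Eb minor, Cb is scale degree 6, i.e. VI.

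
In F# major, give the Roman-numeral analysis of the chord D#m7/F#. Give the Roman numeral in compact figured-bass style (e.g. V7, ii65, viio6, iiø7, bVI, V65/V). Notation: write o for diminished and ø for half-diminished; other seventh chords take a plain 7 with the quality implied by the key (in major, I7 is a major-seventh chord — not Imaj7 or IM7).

vi65

The pitches D#-F#-A#-C# form a minor seventh chord rooted on D#.
In F# major, D# is the submediant; the diatonic minor seventh chord there is vi7.
With F# in the bass the chord is in first inversion, so the figured bass is 65.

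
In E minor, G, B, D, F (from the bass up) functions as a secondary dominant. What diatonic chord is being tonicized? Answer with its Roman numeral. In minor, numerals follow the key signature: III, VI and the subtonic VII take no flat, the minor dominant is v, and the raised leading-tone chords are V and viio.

VI

The chord is a dominant seventh chord on G.
A dominant resolves down a perfect fifth: G → C. In E minor, C is scale degree 6, i.e. VI.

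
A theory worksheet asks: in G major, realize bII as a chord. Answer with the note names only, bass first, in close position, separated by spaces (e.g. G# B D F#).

Scale degree 2 in G major is A; lowering it a half step gives Ab. bII is the Neapolitan chord — a major triad on the lowered second degree.
So the chord is Ab-C-Eb.

Ab C Eb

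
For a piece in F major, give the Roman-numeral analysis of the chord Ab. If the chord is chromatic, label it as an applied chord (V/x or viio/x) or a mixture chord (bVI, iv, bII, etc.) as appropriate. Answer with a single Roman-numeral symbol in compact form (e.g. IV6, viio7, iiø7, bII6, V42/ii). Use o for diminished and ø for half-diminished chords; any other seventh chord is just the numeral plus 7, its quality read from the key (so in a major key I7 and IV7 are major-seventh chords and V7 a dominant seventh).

bIII

The pitches Ab-C-Eb form a major triad rooted on Ab.
Ab is the lowered third degree of F major (diatonic 3 would be A). This is a major triad on the lowered third degree, borrowed from the parallel minor.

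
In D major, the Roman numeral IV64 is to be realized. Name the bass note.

D

IV in D major has root G; the chord is G-B-D.
The figure 64 means second inversion — the fifth is in the bass.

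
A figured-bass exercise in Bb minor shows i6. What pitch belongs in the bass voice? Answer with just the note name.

Db

i in Bb minor has root Bb; the chord is Bb-Db-F.
The figure 6 means first inversion — the third is in the bass.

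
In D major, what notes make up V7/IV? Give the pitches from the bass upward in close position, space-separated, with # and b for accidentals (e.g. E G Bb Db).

D F# A C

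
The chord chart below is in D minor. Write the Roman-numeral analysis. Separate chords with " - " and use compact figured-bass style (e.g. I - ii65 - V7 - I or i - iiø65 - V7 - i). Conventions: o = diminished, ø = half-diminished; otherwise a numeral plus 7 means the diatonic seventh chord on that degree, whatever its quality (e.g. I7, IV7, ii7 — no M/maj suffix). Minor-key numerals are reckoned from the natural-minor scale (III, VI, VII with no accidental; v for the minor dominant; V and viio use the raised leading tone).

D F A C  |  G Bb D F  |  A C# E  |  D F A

D-F-A-C: root D is the tonic; minor seventh chord there is i7.
G-Bb-D-F: minor seventh chord on G = scale degree 4 → iv7.
A-C#-E: root A is the dominant; major triad there is V.
D-F-A has root D, degree 1 in D minor, so i.

i7 - iv7 - V - i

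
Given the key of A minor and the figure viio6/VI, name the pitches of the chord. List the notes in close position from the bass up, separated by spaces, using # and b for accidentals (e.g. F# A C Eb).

viio6/VI is a secondary leading-tone chord. The target VI is F in A minor; the applied chord is rooted a semitone below, on E.
Building a diminished triad on E gives E-G-Bb.
The figured bass 6 indicates first inversion, placing the third (G) in the bass: G-Bb-E.

G Bb E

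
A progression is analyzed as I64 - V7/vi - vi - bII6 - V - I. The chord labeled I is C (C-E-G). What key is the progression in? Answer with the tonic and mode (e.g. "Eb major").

C major

The chord C is a major triad rooted on C; its label is I.
If C is scale degree 1 and the mode makes that degree carry a major triad, the tonic is C and the mode is major.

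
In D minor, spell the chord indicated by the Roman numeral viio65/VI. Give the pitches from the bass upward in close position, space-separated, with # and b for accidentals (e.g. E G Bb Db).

The slash marks an applied leading-tone chord: viio of VI. In D minor, VI is Bb, so the leading tone to it is A, a half step below.
Building a fully diminished seventh chord on A gives A-C-Eb-Gb.
The figured bass 65 indicates first inversion, placing the third (C) in the bass: C-Eb-Gb-A.

C Eb Gb A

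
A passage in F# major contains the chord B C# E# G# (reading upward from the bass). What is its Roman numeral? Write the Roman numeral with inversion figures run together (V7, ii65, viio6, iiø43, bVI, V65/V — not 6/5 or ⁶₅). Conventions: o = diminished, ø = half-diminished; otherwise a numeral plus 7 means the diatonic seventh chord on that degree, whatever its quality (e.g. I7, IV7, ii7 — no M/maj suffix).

V42

Stacked in thirds the chord is C#-E#-G#-B: a dominant seventh chord on C#.
In F# major, C# is the dominant; the diatonic dominant seventh chord there is V7.
With B in the bass the chord is in third inversion, so the figured bass is 42.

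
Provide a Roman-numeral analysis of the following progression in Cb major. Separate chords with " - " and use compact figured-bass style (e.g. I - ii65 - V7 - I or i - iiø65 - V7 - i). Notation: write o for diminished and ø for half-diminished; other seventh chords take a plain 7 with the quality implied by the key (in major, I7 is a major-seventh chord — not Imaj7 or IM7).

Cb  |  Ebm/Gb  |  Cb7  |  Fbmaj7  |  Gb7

I - iii6 - V7/IV - IV7 - V7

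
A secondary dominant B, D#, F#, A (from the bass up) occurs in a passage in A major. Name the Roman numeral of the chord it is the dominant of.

V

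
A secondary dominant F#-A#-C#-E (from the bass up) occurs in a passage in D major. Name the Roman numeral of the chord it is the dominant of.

vi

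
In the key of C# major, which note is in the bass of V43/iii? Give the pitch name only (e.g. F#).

The applied chord V43/iii is rooted on B#: B#-D##-F##-A#.
The figure 43 means second inversion — the fifth is in the bass.

F##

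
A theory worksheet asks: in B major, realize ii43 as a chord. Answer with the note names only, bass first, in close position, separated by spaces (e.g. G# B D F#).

The numeral's case and figure indicate a minor seventh chord. In B major its root, the second degree, is C#.
Stacking thirds from C# gives C#-E-G#-B.
With the 43 figure the chord is in second inversion; from the bass G# upward in close position it reads G#-B-C#-E.

G# B C# E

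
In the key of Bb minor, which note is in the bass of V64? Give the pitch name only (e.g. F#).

V in Bb minor has root F; the chord is F-A-C.
The figure 64 means second inversion — the fifth is in the bass.

C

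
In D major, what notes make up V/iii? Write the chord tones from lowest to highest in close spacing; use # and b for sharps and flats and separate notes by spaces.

C# E# G#

The slash means an applied dominant: we want the dominant of iii. In D major, iii is F# minor, and its dominant is built on C#.
Building a major triad on C# gives C#-E#-G#.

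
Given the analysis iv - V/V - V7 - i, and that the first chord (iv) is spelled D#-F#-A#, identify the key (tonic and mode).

The anchor chord is a minor triad on D#, labeled iv.
If D# is scale degree 4 and the mode makes that degree carry a minor triad, the tonic is A# and the mode is minor.

A# minor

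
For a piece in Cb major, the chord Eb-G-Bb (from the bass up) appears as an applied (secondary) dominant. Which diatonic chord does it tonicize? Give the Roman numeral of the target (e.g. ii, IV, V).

vi

The chord is a major triad on Eb.
A dominant resolves down a perfect fifth: Eb → Ab. In Cb major, Ab is scale degree 6, i.e. vi.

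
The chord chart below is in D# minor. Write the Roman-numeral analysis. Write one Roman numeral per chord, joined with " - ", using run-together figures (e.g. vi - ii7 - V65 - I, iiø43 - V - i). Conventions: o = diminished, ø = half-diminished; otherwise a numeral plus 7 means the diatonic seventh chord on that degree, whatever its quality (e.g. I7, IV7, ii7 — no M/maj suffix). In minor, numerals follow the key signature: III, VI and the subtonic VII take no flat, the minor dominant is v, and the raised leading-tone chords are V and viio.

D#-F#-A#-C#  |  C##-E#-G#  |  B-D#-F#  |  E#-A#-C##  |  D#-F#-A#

i7 - viio - VI - V64 - i

D#-F#-A#-C#: root D# is the tonic; minor seventh chord there is i7.
C##-E#-G# has root C##, degree 7 in D# minor, so viio.
B-D#-F#: major triad on B = scale degree 6 → VI.
E#-A#-C##: major triad on A# = scale degree 5 → V64.
D#-F#-A# has root D#, degree 1 in D# minor, so i.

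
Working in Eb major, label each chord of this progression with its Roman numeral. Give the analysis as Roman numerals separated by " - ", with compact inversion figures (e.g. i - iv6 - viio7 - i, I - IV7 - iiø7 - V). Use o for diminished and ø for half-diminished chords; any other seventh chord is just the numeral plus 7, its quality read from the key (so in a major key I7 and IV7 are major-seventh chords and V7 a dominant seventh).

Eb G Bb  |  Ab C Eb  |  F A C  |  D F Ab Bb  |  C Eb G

I - IV - V/V - V65 - vi

Eb-G-Bb has root Eb, degree 1 in Eb major, so I.
Ab-C-Eb: major triad on Ab = scale degree 4 → IV.
F-A-C is the secondary dominant of V (major triad on F): V/V.
D-F-Ab-Bb: root Bb is the dominant; dominant seventh chord there is V65.
C-Eb-G: root C is the submediant; minor triad there is vi.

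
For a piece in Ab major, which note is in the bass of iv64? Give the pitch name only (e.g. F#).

iv in Ab major has root Db; the chord is Db-Fb-Ab.
The figure 64 means second inversion — the fifth is in the bass.

Ab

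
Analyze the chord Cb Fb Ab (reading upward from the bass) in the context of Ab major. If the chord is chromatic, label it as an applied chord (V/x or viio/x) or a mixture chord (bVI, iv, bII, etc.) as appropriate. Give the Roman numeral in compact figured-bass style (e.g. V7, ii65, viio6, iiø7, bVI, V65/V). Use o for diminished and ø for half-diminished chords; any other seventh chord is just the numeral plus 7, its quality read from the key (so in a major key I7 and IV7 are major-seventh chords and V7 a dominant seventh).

bVI64

The pitches Fb-Ab-Cb form a major triad rooted on Fb.
Fb is the lowered sixth degree of Ab major (diatonic 6 would be F). This is a major triad on the lowered sixth degree, borrowed from the parallel minor.
With Cb in the bass the chord is in second inversion, so the figured bass is 64.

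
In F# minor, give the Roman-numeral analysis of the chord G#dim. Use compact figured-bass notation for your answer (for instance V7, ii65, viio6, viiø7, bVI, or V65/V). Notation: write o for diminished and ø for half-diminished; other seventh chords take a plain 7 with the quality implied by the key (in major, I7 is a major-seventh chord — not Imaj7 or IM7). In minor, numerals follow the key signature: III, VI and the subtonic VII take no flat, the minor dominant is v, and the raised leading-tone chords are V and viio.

Stacked in thirds the chord is G#-B-D: a diminished triad on G#.
In F# minor, G# is the supertonic; the diatonic diminished triad there is iio.

iio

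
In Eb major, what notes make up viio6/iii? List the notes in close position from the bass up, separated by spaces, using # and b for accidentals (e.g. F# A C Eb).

A C F#

viio6/iii is a secondary leading-tone chord. The target iii is G in Eb major; the applied chord is rooted a semitone below, on F#.
Building a diminished triad on F# gives F#-A-C.
The figured bass 6 indicates first inversion, placing the third (A) in the bass: A-C-F#.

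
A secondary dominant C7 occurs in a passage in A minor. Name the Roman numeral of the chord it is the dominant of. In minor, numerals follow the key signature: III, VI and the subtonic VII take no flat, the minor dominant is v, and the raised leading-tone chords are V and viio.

VI

The chord is a dominant seventh chord on C.
A dominant resolves down a perfect fifth: C → F. In A minor, F is scale degree 6, i.e. VI.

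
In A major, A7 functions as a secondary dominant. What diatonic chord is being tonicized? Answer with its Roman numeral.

IV

The chord is a dominant seventh chord on A.
A dominant resolves down a perfect fifth: A → D. In A major, D is scale degree 4, i.e. IV.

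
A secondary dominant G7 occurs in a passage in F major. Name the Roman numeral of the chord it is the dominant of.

V

The chord is a dominant seventh chord on G.
A dominant resolves down a perfect fifth: G → C. In F major, C is scale degree 5, i.e. V.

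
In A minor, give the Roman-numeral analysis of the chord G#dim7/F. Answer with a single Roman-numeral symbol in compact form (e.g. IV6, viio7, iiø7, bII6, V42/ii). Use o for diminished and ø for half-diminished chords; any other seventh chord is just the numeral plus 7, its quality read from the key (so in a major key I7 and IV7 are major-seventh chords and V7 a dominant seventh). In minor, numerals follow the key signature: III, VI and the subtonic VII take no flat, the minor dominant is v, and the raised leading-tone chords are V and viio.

Stacked in thirds the chord is G#-B-D-F: a fully diminished seventh chord on G#.
In A minor, G# is the leading tone; the diatonic fully diminished seventh chord there is viio7.
With F in the bass the chord is in third inversion, so the figured bass is 42.

viio42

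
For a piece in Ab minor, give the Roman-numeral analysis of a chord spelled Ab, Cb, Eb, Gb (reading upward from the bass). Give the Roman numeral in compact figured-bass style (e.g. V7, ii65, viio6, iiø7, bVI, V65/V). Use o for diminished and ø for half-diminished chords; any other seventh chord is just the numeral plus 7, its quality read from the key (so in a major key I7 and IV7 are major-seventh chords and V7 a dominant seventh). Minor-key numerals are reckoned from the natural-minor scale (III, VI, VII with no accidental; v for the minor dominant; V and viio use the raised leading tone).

i7

Stacked in thirds the chord is Ab-Cb-Eb-Gb: a minor seventh chord on Ab.
Ab is scale degree 1 in Ab minor, and a minor seventh chord on that degree is written i7.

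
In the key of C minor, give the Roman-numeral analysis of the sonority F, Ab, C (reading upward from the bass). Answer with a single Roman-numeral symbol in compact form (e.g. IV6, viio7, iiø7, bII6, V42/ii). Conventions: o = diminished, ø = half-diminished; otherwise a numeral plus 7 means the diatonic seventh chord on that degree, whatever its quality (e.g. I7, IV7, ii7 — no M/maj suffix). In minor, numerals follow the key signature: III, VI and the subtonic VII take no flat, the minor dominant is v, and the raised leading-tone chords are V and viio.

Stacked in thirds the chord is F-Ab-C: a minor triad on F.
F is scale degree 4 in C minor, and a minor triad on that degree is written iv.

iv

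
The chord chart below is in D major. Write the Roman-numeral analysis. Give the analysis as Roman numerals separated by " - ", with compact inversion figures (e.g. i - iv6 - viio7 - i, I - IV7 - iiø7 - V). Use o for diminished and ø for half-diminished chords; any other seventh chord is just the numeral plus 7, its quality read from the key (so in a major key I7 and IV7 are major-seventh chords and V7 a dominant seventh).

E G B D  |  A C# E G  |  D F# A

ii7 - V7 - I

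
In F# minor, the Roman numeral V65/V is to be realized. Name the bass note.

The applied chord V65/V is rooted on G#: G#-B#-D#-F#.
The figure 65 means first inversion — the third is in the bass.

B#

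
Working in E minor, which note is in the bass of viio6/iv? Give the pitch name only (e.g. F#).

B

The applied chord viio6/iv is rooted on G#: G#-B-D.
The figure 6 means first inversion — the third is in the bass.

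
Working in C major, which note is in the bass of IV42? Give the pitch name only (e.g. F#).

E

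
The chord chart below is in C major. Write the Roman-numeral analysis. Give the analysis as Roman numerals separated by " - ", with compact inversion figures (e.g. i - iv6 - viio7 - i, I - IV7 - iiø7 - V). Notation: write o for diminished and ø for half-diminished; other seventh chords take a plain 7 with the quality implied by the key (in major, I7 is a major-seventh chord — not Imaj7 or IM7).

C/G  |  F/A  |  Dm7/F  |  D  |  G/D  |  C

C/G has root C, degree 1 in C major, so I64.
F/A: major triad on F = scale degree 4 → IV6.
Dm7/F has root D, degree 2 in C major, so ii65.
D: chromatic; D is V of V, so V/V.
G/D has root G, degree 5 in C major, so V64.
C: major triad on C = scale degree 1 → I.

I64 - IV6 - ii65 - V/V - V64 - I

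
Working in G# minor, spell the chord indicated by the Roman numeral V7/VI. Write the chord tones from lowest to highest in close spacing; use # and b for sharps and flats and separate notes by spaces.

B D# F# A

The slash means an applied dominant: we want the dominant of VI. In G# minor, VI is E major, and its dominant is built on B.
Building a dominant seventh chord on B gives B-D#-F#-A.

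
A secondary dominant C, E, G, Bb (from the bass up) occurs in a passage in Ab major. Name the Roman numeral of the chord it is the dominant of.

vi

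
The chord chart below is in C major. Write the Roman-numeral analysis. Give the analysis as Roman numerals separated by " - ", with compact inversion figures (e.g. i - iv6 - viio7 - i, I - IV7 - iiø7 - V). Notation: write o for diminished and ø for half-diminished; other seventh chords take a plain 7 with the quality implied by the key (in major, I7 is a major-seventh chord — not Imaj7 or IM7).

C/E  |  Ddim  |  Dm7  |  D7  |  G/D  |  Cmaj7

C/E: major triad on C = scale degree 1 → I6.
Ddim: D with this quality isn't in the key; it's iio, borrowed from the parallel minor.
Dm7: root D is the supertonic; minor seventh chord there is ii7.
D7: chromatic; D is V of V, so V7/V.
G/D has root G, degree 5 in C major, so V64.
Cmaj7: root C is the tonic; major seventh chord there is I7.

I6 - iio - ii7 - V7/V - V64 - I7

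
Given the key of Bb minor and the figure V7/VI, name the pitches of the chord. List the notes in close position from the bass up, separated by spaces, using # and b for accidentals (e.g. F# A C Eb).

Db F Ab Cb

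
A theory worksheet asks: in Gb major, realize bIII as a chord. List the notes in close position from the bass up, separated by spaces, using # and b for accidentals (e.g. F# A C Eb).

Scale degree 3 in Gb major is Bb; lowering it a half step gives Bbb. bIII is a major triad on the lowered third degree, borrowed from the parallel minor.
So the chord is Bbb-Db-Fb, a major triad.

Bbb Db Fb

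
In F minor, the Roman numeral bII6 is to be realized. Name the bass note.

bII in F minor has root Gb; the chord is Gb-Bb-Db.
The figure 6 means first inversion — the third is in the bass.

Bb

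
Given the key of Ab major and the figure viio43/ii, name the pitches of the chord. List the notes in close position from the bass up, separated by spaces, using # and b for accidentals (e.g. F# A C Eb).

Eb Gb A C

viio43/ii is a secondary leading-tone chord. The target ii is Bb in Ab major; the applied chord is rooted a semitone below, on A.
Building a fully diminished seventh chord on A gives A-C-Eb-Gb.
With the 43 figure the chord is in second inversion; from the bass Eb upward in close position it reads Eb-Gb-A-C.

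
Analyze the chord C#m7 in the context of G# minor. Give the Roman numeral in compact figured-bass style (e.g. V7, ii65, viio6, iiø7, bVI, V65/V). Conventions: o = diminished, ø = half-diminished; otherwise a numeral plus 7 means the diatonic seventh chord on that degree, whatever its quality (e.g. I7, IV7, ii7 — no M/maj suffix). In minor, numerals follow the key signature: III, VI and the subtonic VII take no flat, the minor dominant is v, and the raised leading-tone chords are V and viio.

Stacked in thirds the chord is C#-E-G#-B: a minor seventh chord on C#.
In G# minor, C# is the subdominant; the diatonic minor seventh chord there is iv7.

iv7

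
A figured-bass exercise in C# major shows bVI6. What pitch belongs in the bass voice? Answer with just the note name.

C#

bVI in C# major has root A; the chord is A-C#-E.
The figure 6 means first inversion — the third is in the bass.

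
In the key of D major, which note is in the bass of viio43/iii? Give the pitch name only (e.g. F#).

B

The applied chord viio43/iii is rooted on E#: E#-G#-B-D.
The figure 43 means second inversion — the fifth is in the bass.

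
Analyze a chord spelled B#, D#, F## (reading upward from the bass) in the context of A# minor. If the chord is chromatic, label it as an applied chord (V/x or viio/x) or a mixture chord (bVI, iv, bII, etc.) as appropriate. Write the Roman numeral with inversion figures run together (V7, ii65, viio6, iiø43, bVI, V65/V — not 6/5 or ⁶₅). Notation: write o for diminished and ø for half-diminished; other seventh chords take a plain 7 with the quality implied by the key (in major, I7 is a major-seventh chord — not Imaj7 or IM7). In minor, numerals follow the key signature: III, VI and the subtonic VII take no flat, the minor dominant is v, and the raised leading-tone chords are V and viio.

ii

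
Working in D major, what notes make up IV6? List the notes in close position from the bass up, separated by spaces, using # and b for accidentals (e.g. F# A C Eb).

B D G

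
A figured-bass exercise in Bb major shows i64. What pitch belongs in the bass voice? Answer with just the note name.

F

i in Bb major has root Bb; the chord is Bb-Db-F.
The figure 64 means second inversion — the fifth is in the bass.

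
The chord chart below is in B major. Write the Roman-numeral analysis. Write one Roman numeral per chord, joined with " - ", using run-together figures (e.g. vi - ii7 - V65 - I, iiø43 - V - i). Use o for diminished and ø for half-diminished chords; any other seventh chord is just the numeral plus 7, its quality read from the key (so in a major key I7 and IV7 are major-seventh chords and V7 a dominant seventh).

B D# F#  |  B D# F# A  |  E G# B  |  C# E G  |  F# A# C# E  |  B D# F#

B-D#-F# has root B, degree 1 in B major, so I.
B-D#-F#-A is the secondary dominant of IV (dominant seventh chord on B): V7/IV.
E-G#-B: major triad on E = scale degree 4 → IV.
C#-E-G: C# with this quality isn't in the key; it's iio, borrowed from the parallel minor.
F#-A#-C#-E: dominant seventh chord on F# = scale degree 5 → V7.
B-D#-F# has root B, degree 1 in B major, so I.

I - V7/IV - IV - iio - V7 - I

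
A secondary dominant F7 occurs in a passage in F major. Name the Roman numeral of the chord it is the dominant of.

The chord is a dominant seventh chord on F.
A dominant resolves down a perfect fifth: F → Bb. In F major, Bb is scale degree 4, i.e. IV.

IV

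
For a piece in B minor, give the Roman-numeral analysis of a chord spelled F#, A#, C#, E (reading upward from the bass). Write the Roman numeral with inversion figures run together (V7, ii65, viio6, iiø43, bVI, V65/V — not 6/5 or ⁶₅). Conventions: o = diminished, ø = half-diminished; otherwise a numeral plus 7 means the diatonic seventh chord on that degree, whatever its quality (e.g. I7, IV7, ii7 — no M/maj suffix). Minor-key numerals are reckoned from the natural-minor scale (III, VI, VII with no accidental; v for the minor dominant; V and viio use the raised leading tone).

The pitches F#-A#-C#-E form a dominant seventh chord rooted on F#.
F# is scale degree 5 in B minor, and a dominant seventh chord on that degree is written V7.

V7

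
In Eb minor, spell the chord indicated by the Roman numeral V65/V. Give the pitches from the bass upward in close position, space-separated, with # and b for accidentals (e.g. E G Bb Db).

V65/V is a secondary dominant — the dominant seventh of V. V in Eb minor is Bb, so the applied chord's root is F, a perfect fifth above.
Building a dominant seventh chord on F gives F-A-C-Eb.
With the 65 figure the chord is in first inversion; from the bass A upward in close position it reads A-C-Eb-F.

A C Eb F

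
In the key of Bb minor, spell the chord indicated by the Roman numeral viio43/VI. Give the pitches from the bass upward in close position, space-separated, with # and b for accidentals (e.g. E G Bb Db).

viio43/VI is a secondary leading-tone chord. The target VI is Gb in Bb minor; the applied chord is rooted a semitone below, on F.
Building a fully diminished seventh chord on F gives F-Ab-Cb-Ebb.
With the 43 figure the chord is in second inversion; from the bass Cb upward in close position it reads Cb-Ebb-F-Ab.

Cb Ebb F Ab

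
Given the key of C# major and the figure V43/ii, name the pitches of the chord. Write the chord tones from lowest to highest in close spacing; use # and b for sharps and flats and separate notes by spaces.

E# G# A# C##

The slash means an applied dominant: we want the dominant of ii. In C# major, ii is D# minor, and its dominant is built on A#.
Building a dominant seventh chord on A# gives A#-C##-E#-G#.
The figured bass 43 indicates second inversion, placing the fifth (E#) in the bass: E#-G#-A#-C##.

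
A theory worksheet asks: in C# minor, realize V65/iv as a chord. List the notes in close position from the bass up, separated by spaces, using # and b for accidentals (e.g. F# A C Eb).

The slash means an applied dominant: we want the dominant of iv. In C# minor, iv is F# minor, and its dominant is built on C#.
Building a dominant seventh chord on C# gives C#-E#-G#-B.
With the 65 figure the chord is in first inversion; from the bass E# upward in close position it reads E#-G#-B-C#.

E# G# B C#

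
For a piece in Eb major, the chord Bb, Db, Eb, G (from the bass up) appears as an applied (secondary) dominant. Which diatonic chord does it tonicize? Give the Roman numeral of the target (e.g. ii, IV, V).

IV

The chord is a dominant seventh chord on Eb.
A dominant resolves down a perfect fifth: Eb → Ab. In Eb major, Ab is scale degree 4, i.e. IV.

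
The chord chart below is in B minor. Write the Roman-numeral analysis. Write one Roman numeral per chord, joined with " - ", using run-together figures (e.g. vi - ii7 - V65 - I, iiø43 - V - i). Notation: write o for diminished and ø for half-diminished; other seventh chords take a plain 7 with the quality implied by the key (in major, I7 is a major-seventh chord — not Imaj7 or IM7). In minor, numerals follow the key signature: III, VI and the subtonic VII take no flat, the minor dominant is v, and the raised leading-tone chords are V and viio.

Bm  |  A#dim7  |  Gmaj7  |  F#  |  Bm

Bm: root B is the tonic; minor triad there is i.
A#dim7 has root A#, degree 7 in B minor, so viio7.
Gmaj7: root G is the submediant; major seventh chord there is VI7.
F#: major triad on F# = scale degree 5 → V.
Bm: minor triad on B = scale degree 1 → i.

i - viio7 - VI7 - V - i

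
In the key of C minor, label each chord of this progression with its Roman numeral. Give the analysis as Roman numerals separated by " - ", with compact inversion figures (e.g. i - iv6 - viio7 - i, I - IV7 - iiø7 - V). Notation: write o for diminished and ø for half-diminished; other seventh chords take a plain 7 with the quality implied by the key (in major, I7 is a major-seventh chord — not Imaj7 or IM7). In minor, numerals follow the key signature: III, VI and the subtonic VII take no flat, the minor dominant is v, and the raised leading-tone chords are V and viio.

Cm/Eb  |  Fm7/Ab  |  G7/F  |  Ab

i6 - iv65 - V42 - VI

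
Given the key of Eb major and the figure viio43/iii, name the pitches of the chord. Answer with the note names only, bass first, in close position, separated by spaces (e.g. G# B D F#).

C Eb F# A

The slash marks an applied leading-tone chord: viio of iii. In Eb major, iii is G, so the leading tone to it is F#, a half step below.
Building a fully diminished seventh chord on F# gives F#-A-C-Eb.
The figured bass 43 indicates second inversion, placing the fifth (C) in the bass: C-Eb-F#-A.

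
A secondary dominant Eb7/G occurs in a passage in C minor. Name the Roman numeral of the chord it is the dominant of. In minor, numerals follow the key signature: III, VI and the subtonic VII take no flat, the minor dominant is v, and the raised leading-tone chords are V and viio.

The chord is a dominant seventh chord on Eb.
A dominant resolves down a perfect fifth: Eb → Ab. In C minor, Ab is scale degree 6, i.e. VI.

VI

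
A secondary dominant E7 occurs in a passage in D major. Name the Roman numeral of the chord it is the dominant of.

V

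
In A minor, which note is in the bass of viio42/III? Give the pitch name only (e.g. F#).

The applied chord viio42/III is rooted on B: B-D-F-Ab.
The figure 42 means third inversion — the seventh is in the bass.

Ab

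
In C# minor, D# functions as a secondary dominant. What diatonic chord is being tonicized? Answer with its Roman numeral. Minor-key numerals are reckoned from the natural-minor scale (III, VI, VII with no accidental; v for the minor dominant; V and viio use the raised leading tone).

The chord is a major triad on D#.
A dominant resolves down a perfect fifth: D# → G#. In C# minor, G# is scale degree 5, i.e. V.

V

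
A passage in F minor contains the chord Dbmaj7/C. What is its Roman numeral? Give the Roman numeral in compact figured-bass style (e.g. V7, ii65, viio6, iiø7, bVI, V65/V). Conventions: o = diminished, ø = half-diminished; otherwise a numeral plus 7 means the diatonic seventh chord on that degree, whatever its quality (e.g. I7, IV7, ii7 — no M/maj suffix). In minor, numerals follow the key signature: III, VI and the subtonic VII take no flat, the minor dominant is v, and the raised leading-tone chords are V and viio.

VI42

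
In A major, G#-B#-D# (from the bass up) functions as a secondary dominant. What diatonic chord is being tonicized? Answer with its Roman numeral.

The chord is a major triad on G#.
A dominant resolves down a perfect fifth: G# → C#. In A major, C# is scale degree 3, i.e. iii.

iii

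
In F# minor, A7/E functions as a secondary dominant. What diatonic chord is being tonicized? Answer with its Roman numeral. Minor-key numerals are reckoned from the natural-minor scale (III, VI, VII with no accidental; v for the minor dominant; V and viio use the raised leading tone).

VI

The chord is a dominant seventh chord on A.
A dominant resolves down a perfect fifth: A → D. In F# minor, D is scale degree 6, i.e. VI.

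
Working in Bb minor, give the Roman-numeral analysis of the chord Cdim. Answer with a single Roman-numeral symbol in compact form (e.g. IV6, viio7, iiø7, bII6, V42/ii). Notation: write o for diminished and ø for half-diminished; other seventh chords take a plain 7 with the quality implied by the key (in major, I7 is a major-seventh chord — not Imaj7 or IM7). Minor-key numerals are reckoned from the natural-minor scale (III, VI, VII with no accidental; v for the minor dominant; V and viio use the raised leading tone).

Stacked in thirds the chord is C-Eb-Gb: a diminished triad on C.
C is scale degree 2 in Bb minor, and a diminished triad on that degree is written iio.

iio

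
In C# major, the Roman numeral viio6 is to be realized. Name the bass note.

viio in C# major has root B#; the chord is B#-D#-F#.
The figure 6 means first inversion — the third is in the bass.

D#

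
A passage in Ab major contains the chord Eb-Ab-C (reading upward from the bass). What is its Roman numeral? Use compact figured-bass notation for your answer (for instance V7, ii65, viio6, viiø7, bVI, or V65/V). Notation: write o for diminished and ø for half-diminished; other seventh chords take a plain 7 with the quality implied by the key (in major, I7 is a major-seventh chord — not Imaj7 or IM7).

The pitches Ab-C-Eb form a major triad rooted on Ab.
In Ab major, Ab is the tonic; the diatonic major triad there is I.
With Eb in the bass the chord is in second inversion, so the figured bass is 64.

I64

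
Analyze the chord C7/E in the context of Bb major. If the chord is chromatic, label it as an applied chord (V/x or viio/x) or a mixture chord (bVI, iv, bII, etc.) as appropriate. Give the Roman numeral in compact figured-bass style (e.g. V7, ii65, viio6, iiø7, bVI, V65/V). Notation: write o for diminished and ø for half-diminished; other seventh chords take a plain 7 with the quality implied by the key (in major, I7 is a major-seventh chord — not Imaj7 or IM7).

V65/V

The pitches C-E-G-Bb form a dominant seventh chord rooted on C.
C is not a diatonic chord root with this quality in Bb major, but it lies a perfect fifth above F (V), so the chord functions as an applied dominant of V.
With E in the bass the chord is in first inversion, so the figured bass is 65.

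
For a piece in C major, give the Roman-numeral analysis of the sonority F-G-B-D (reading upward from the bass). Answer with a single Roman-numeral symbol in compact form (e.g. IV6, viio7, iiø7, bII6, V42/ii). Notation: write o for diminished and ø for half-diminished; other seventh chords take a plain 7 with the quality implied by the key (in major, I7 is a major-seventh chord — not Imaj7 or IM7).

Stacked in thirds the chord is G-B-D-F: a dominant seventh chord on G.
G is scale degree 5 in C major, and a dominant seventh chord on that degree is written V7.
With F in the bass the chord is in third inversion, so the figured bass is 42.

V42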